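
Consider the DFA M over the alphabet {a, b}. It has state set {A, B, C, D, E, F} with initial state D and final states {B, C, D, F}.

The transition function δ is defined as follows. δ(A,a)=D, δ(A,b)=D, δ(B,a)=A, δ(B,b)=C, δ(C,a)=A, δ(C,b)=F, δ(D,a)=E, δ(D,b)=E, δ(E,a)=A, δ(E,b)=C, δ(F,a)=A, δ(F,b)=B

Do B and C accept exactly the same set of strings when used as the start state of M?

All states are reachable from the start state.
Start with accepting vs non-accepting: {B,C,D,F} | {A,E}.
Refine {B,C,D,F} on symbol b: members go to different blocks, giving {B,C,F} and {D}.
Split {A,E} by δ(·,a) → {A} and {E}.
No further refinement is possible. Final partition (4 blocks): {B,C,F} | {A} | {D} | {E}.
B and C lie in the same block of the stable partition, so they are equivalent — no string distinguishes them.

Yes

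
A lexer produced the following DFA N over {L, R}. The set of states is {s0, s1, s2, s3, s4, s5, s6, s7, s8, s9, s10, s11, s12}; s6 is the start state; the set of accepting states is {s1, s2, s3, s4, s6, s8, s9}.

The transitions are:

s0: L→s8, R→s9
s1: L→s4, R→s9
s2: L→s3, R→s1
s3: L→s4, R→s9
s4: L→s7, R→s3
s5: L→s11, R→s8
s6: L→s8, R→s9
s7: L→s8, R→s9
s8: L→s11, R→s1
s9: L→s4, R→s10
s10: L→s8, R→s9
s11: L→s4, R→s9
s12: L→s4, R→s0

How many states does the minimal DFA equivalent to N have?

4

Reachable states from the start: {s1,s3,s4,s6,s7,s8,s9,s10,s11}. Unreachable: {s0,s2,s5,s12} — drop them.
Start with accepting vs non-accepting: {s1,s3,s4,s6,s8,s9} | {s7,s10,s11}.
On input L, block {s1,s3,s4,s6,s8,s9} splits into {s1,s3,s6,s9} and {s4,s8}.
On input R, block {s1,s3,s6,s9} splits into {s1,s3,s6} and {s9}.
The partition is now stable with 4 blocks: {s1,s3,s6} | {s7,s10,s11} | {s4,s8} | {s9}.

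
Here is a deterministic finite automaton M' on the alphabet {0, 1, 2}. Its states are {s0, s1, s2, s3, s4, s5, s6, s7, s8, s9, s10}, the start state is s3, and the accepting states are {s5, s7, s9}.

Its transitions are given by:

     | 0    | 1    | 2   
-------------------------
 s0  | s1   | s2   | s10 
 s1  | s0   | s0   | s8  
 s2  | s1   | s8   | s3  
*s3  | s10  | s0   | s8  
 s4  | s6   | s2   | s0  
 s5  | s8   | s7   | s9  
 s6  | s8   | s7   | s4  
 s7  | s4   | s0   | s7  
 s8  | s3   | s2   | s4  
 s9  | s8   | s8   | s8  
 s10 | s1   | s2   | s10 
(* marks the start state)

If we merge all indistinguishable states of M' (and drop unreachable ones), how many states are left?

First remove the unreachable states {s5,s9}; 9 states remain.
P0 = {s7} | {s0,s1,s2,s3,s4,s6,s8,s10}.
On input 1, block {s0,s1,s2,s3,s4,s6,s8,s10} splits into {s0,s1,s2,s3,s4,s8,s10} and {s6}.
On input 0, block {s0,s1,s2,s3,s4,s8,s10} splits into {s0,s1,s2,s3,s8,s10} and {s4}.
Split {s0,s1,s2,s3,s8,s10} by δ(·,2) → {s0,s1,s2,s3,s10} and {s8}.
Split {s0,s1,s2,s3,s10} by δ(·,1) → {s0,s1,s3,s10} and {s2}.
Refine {s0,s1,s3,s10} on symbol 1: members go to different blocks, giving {s0,s10} and {s1,s3}.
The partition is now stable with 7 blocks: {s7} | {s0,s10} | {s6} | {s4} | {s8} | {s2} | {s1,s3}.

7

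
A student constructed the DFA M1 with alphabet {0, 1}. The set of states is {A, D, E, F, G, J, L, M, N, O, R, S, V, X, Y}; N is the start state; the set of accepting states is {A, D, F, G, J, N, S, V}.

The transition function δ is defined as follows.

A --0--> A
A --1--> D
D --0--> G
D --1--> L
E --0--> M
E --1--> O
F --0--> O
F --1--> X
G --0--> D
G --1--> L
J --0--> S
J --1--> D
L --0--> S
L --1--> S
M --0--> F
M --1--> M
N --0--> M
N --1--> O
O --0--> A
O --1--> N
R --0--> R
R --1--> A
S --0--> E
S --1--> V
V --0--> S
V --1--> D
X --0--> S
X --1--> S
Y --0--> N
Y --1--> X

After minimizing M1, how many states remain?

Reachable states from the start: {A,D,E,F,G,L,M,N,O,S,V,X}. Unreachable: {J,R,Y} — drop them.
P0 = {A,D,F,G,N,S,V} | {E,L,M,O,X}.
Split {A,D,F,G,N,S,V} by δ(·,0) → {A,D,G,V} and {F,N,S}.
Refine {A,D,G,V} on symbol 0: members go to different blocks, giving {A,D,G} and {V}.
Refine {A,D,G} on symbol 1: members go to different blocks, giving {D,G} and {A}.
On input 0, block {E,L,M,O,X} splits into {L,M,X} and {E} and {O}.
On input 1, block {L,M,X} splits into {L,X} and {M}.
Split {F,N,S} by δ(·,0) → {S} and {F} and {N}.
No further refinement is possible. Final partition (10 blocks): {D,G} | {L,X} | {S} | {V} | {A} | {E} | {O} | {M} | {F} | {N}.

10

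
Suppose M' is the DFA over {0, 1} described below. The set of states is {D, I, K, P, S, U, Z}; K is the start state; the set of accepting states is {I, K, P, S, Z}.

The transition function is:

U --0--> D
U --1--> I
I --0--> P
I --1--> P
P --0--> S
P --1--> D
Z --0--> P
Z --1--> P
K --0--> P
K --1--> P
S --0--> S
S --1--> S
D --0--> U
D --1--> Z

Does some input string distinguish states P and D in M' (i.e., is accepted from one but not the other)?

Initial partition by acceptance: {I,K,P,S,Z} | {D,U}.
Refine {I,K,P,S,Z} on symbol 1: members go to different blocks, giving {I,K,S,Z} and {P}.
Refine {I,K,S,Z} on symbol 0: members go to different blocks, giving {I,K,Z} and {S}.
Stable partition: {I,K,Z} | {D,U} | {P} | {S} — 4 equivalence classes.
P and D end up in different blocks, so they are distinguishable. For instance, the string 'ε' is accepted from only P.

Yes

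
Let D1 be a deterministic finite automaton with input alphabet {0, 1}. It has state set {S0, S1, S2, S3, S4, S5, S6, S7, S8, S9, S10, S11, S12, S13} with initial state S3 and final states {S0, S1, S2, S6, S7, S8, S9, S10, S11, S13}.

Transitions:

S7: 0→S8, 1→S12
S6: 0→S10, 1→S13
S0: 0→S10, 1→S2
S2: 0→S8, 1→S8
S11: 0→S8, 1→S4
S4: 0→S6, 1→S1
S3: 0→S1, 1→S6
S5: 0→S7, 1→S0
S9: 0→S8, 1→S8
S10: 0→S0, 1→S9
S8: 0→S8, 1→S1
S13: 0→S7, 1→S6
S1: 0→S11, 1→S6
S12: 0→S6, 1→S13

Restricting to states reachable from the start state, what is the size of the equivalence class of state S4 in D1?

States {S5} cannot be reached from the start state, so discard them.
Initial partition by acceptance: {S0,S1,S2,S6,S7,S8,S9,S10,S11,S13} | {S3,S4,S12}.
Refine {S0,S1,S2,S6,S7,S8,S9,S10,S11,S13} on symbol 1: members go to different blocks, giving {S0,S1,S2,S6,S8,S9,S10,S13} and {S7,S11}.
On input 0, block {S0,S1,S2,S6,S8,S9,S10,S13} splits into {S0,S2,S6,S8,S9,S10} and {S1,S13}.
Split {S0,S2,S6,S8,S9,S10} by δ(·,1) → {S0,S2,S9,S10} and {S6,S8}.
Refine {S0,S2,S9,S10} on symbol 0: members go to different blocks, giving {S0,S10} and {S2,S9}.
Refine {S3,S4,S12} on symbol 0: members go to different blocks, giving {S4,S12} and {S3}.
Refine {S6,S8} on symbol 0: members go to different blocks, giving {S6} and {S8}.
The partition is now stable with 8 blocks: {S0,S10} | {S4,S12} | {S7,S11} | {S1,S13} | {S6} | {S2,S9} | {S3} | {S8}.
The equivalence class containing S4 is {S4,S12}, of size 2.

2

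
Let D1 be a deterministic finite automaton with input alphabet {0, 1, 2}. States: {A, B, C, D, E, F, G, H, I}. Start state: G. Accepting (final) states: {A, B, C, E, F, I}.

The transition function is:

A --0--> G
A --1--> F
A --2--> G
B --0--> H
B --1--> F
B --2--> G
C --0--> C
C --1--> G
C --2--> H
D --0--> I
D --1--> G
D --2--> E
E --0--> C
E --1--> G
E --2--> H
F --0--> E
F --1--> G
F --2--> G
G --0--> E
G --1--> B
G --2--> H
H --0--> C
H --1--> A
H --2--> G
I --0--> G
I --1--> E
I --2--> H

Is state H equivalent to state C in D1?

States {D,I} cannot be reached from the start state, so discard them.
P0 = {A,B,C,E,F} | {G,H}.
Split {A,B,C,E,F} by δ(·,0) → {C,E,F} and {A,B}.
The partition is now stable with 3 blocks: {C,E,F} | {G,H} | {A,B}.
H and C end up in different blocks, so they are distinguishable. For instance, the string 'ε' is accepted from only C.

No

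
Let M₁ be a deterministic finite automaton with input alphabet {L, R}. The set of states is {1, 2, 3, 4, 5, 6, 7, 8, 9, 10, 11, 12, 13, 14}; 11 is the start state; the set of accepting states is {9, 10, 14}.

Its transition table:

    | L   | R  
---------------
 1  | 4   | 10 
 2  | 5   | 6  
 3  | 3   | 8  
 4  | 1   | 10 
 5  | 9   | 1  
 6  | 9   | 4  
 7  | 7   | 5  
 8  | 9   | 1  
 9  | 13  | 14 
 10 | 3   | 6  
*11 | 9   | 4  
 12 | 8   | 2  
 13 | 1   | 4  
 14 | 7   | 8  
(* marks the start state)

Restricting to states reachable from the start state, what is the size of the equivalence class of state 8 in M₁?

States {2,12} cannot be reached from the start state, so discard them.
Start with accepting vs non-accepting: {9,10,14} | {1,3,4,5,6,7,8,11,13}.
Split {9,10,14} by δ(·,R) → {10,14} and {9}.
Refine {1,3,4,5,6,7,8,11,13} on symbol L: members go to different blocks, giving {1,3,4,7,13} and {5,6,8,11}.
Refine {1,3,4,7,13} on symbol R: members go to different blocks, giving {1,4} and {3,7} and {13}.
Stable partition: {10,14} | {1,4} | {9} | {5,6,8,11} | {3,7} | {13} — 6 equivalence classes.
The equivalence class containing 8 is {5,6,8,11}, of size 4.

4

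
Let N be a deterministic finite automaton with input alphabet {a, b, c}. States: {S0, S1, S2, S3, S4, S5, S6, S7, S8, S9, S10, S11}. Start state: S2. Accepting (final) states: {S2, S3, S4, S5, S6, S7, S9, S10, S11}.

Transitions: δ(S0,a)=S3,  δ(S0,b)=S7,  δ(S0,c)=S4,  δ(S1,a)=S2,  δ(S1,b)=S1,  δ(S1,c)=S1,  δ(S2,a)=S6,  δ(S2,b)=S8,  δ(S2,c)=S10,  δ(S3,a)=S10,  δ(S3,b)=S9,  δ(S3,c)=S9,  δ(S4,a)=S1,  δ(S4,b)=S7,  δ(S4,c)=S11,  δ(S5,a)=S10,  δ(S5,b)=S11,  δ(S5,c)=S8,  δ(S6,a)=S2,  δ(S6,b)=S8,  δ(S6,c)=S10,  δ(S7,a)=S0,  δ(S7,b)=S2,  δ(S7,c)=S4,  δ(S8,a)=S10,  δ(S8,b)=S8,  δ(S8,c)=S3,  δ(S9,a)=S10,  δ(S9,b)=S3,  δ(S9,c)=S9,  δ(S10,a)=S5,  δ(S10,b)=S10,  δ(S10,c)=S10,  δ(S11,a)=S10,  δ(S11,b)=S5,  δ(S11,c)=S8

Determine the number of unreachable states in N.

4

BFS from S2 reaches {S2, S3, S5, S6, S8, S9, S10, S11}; the 4 state(s) S0, S1, S4, S7 are never visited.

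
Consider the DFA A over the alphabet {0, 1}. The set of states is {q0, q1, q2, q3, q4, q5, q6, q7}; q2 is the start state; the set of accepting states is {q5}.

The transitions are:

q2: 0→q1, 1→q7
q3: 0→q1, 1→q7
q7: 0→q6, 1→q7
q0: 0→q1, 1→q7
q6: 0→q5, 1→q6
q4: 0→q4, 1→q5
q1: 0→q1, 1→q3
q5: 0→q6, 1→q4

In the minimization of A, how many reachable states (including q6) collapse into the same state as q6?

Reachable states from the start: {q1,q2,q3,q4,q5,q6,q7}. Unreachable: {q0} — drop them.
P0 = {q5} | {q1,q2,q3,q4,q6,q7}.
On input 0, block {q1,q2,q3,q4,q6,q7} splits into {q1,q2,q3,q4,q7} and {q6}.
On input 0, block {q1,q2,q3,q4,q7} splits into {q1,q2,q3,q4} and {q7}.
Refine {q1,q2,q3,q4} on symbol 1: members go to different blocks, giving {q2,q3} and {q1} and {q4}.
The partition is now stable with 6 blocks: {q5} | {q2,q3} | {q6} | {q7} | {q1} | {q4}.
The equivalence class containing q6 is {q6}, of size 1.

1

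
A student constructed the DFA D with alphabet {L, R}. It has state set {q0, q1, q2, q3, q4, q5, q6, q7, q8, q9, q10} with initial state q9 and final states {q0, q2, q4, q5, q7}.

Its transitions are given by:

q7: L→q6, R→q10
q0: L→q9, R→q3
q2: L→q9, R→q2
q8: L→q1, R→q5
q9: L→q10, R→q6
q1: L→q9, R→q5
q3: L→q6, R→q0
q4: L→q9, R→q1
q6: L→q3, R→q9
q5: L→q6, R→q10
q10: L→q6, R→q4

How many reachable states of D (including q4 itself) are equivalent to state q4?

3

Reachable states from the start: {q0,q1,q3,q4,q5,q6,q9,q10}. Unreachable: {q2,q7,q8} — drop them.
P0 = {q0,q4,q5} | {q1,q3,q6,q9,q10}.
Refine {q1,q3,q6,q9,q10} on symbol R: members go to different blocks, giving {q1,q3,q10} and {q6,q9}.
The partition is now stable with 3 blocks: {q0,q4,q5} | {q1,q3,q10} | {q6,q9}.
State q4 belongs to the block {q0,q4,q5}, which has 3 states.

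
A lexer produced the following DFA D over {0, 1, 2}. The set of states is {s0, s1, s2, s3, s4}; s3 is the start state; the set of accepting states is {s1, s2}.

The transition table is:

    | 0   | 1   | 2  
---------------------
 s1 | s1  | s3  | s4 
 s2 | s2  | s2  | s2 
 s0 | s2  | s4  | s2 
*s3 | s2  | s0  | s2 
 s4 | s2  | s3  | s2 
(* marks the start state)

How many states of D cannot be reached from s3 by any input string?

No path from s3 leads to s1; the other 4 states are all reachable.

1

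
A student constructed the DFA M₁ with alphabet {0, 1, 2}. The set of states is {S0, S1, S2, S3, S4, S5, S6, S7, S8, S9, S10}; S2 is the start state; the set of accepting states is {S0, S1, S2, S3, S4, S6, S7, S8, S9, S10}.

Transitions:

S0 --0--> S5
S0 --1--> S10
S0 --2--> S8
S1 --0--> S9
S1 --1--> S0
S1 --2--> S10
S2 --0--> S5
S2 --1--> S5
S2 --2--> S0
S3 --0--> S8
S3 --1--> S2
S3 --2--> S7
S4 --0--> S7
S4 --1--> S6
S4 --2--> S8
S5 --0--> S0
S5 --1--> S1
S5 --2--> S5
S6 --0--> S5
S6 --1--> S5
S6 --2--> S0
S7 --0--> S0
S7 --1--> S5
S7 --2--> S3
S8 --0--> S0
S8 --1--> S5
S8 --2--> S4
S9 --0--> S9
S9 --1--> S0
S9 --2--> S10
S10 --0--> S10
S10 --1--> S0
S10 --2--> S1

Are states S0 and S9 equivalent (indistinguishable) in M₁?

Every state is reachable, so we keep all 11.
P0 = {S0,S1,S2,S3,S4,S6,S7,S8,S9,S10} | {S5}.
Split {S0,S1,S2,S3,S4,S6,S7,S8,S9,S10} by δ(·,0) → {S1,S3,S4,S7,S8,S9,S10} and {S0,S2,S6}.
Split {S1,S3,S4,S7,S8,S9,S10} by δ(·,0) → {S1,S3,S4,S9,S10} and {S7,S8}.
Split {S1,S3,S4,S9,S10} by δ(·,0) → {S1,S9,S10} and {S3,S4}.
On input 1, block {S0,S2,S6} splits into {S2,S6} and {S0}.
Stable partition: {S1,S9,S10} | {S5} | {S2,S6} | {S7,S8} | {S3,S4} | {S0} — 6 equivalence classes.
S0 and S9 end up in different blocks, so they are distinguishable. For instance, the string '0' is accepted from only S9.

No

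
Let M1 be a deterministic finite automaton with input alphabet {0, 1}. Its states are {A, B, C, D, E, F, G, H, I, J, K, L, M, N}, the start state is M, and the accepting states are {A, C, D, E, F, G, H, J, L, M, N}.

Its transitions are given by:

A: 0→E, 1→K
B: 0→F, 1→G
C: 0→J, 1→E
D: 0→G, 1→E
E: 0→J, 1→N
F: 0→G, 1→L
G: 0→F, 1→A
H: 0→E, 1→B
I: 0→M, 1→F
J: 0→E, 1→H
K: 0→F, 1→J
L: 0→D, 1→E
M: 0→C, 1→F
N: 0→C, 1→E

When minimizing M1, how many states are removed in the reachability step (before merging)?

1

Starting at M and following transitions, the reachable set is {A, B, C, D, E, F, G, H, J, K, L, M, N}. That leaves I unreachable — 1 in total.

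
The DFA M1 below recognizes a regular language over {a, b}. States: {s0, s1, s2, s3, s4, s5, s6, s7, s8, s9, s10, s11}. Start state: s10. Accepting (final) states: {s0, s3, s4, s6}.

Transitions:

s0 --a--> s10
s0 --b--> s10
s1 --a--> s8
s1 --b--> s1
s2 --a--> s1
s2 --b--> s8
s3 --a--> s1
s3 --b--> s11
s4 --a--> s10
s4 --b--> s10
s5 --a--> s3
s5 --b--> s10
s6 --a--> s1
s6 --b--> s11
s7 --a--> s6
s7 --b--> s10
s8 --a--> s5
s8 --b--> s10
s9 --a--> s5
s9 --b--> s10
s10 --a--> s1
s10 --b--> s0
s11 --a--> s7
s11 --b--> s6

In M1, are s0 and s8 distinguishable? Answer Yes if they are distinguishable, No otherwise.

First remove the unreachable states {s2,s4,s9}; 9 states remain.
Start with accepting vs non-accepting: {s0,s3,s6} | {s1,s5,s7,s8,s10,s11}.
On input a, block {s1,s5,s7,s8,s10,s11} splits into {s1,s8,s10,s11} and {s5,s7}.
On input a, block {s1,s8,s10,s11} splits into {s1,s10} and {s8,s11}.
Split {s0,s3,s6} by δ(·,b) → {s3,s6} and {s0}.
Split {s1,s10} by δ(·,a) → {s1} and {s10}.
Refine {s8,s11} on symbol b: members go to different blocks, giving {s8} and {s11}.
No further refinement is possible. Final partition (7 blocks): {s3,s6} | {s1} | {s5,s7} | {s8} | {s0} | {s10} | {s11}.
s0 and s8 end up in different blocks, so they are distinguishable. For instance, the string 'ε' is accepted from only s0.

Yes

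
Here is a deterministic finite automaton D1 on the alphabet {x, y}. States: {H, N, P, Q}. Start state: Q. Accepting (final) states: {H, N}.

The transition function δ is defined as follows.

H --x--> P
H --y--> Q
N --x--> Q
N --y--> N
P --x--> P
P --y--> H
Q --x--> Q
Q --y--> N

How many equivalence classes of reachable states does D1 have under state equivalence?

Reachable states from the start: {N,Q}. Unreachable: {H,P} — drop them.
Initial partition by acceptance: {N} | {Q}.
No further refinement is possible. Final partition (2 blocks): {N} | {Q}.

2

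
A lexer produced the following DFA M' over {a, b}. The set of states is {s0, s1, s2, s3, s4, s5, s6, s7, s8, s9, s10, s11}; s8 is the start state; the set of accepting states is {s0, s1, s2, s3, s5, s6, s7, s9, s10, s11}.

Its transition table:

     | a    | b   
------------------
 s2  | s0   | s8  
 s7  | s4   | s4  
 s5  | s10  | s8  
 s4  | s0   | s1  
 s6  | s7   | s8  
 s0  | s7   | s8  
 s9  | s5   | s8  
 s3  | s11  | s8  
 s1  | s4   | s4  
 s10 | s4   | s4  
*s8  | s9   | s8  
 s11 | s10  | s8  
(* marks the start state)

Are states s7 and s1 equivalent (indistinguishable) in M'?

Yes

First remove the unreachable states {s2,s3,s6,s11}; 8 states remain.
Initial partition by acceptance: {s0,s1,s5,s7,s9,s10} | {s4,s8}.
Refine {s0,s1,s5,s7,s9,s10} on symbol a: members go to different blocks, giving {s0,s5,s9} and {s1,s7,s10}.
On input a, block {s0,s5,s9} splits into {s0,s5} and {s9}.
Refine {s4,s8} on symbol a: members go to different blocks, giving {s4} and {s8}.
Stable partition: {s0,s5} | {s4} | {s1,s7,s10} | {s9} | {s8} — 5 equivalence classes.
s7 and s1 lie in the same block of the stable partition, so they are equivalent — no string distinguishes them.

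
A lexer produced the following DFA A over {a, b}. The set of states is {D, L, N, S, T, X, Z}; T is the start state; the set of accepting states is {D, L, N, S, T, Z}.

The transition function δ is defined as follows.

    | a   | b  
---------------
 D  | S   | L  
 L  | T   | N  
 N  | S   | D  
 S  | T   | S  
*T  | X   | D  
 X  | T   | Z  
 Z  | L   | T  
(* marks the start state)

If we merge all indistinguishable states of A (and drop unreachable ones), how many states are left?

7

Every state is reachable, so we keep all 7.
Start with accepting vs non-accepting: {D,L,N,S,T,Z} | {X}.
Refine {D,L,N,S,T,Z} on symbol a: members go to different blocks, giving {D,L,N,S,Z} and {T}.
Refine {D,L,N,S,Z} on symbol a: members go to different blocks, giving {D,N,Z} and {L,S}.
Refine {D,N,Z} on symbol b: members go to different blocks, giving {Z} and {N} and {D}.
Split {L,S} by δ(·,b) → {L} and {S}.
No further refinement is possible. Final partition (7 blocks): {Z} | {X} | {T} | {L} | {N} | {D} | {S}.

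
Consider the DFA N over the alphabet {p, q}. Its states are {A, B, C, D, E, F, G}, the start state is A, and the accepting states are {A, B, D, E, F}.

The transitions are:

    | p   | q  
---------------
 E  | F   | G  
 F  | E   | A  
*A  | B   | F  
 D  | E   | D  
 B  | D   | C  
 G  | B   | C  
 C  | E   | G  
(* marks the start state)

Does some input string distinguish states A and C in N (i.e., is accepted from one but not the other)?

All states are reachable from the start state.
Initial partition by acceptance: {A,B,D,E,F} | {C,G}.
Refine {A,B,D,E,F} on symbol q: members go to different blocks, giving {A,D,F} and {B,E}.
No further refinement is possible. Final partition (3 blocks): {A,D,F} | {C,G} | {B,E}.
A and C end up in different blocks, so they are distinguishable. For instance, the string 'ε' is accepted from only A.

Yes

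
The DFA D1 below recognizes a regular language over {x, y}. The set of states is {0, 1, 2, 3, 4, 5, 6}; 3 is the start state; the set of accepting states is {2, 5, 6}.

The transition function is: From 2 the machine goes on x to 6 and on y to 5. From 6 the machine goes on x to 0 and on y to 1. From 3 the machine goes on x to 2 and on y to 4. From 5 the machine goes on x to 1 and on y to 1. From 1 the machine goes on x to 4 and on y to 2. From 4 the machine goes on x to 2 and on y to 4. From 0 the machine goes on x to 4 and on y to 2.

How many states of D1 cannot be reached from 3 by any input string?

Every one of the 7 states is reachable from 3.

0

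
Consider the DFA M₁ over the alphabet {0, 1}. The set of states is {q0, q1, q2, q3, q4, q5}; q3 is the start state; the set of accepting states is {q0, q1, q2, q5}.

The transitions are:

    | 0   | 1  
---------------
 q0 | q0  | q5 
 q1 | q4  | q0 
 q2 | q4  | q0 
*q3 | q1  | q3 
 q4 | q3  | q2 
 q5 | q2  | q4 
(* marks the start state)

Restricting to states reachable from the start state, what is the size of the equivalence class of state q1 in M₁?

Every state is reachable, so we keep all 6.
Start with accepting vs non-accepting: {q0,q1,q2,q5} | {q3,q4}.
On input 0, block {q0,q1,q2,q5} splits into {q0,q5} and {q1,q2}.
Refine {q0,q5} on symbol 0: members go to different blocks, giving {q0} and {q5}.
Split {q3,q4} by δ(·,0) → {q3} and {q4}.
No further refinement is possible. Final partition (5 blocks): {q0} | {q3} | {q1,q2} | {q5} | {q4}.
State q1 belongs to the block {q1,q2}, which has 2 states.

2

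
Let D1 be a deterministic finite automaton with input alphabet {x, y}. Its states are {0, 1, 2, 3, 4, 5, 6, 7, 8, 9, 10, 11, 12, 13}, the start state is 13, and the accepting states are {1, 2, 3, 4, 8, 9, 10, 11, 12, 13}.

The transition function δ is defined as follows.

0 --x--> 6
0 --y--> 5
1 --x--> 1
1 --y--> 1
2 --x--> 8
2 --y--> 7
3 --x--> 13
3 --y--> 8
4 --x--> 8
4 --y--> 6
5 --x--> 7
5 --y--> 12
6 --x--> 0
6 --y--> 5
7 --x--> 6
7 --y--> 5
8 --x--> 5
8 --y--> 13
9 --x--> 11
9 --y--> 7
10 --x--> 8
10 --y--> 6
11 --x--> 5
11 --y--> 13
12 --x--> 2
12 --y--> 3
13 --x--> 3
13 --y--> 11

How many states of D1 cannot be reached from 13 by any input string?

4

BFS from 13 reaches {0, 2, 3, 5, 6, 7, 8, 11, 12, 13}; the 4 state(s) 1, 4, 9, 10 are never visited.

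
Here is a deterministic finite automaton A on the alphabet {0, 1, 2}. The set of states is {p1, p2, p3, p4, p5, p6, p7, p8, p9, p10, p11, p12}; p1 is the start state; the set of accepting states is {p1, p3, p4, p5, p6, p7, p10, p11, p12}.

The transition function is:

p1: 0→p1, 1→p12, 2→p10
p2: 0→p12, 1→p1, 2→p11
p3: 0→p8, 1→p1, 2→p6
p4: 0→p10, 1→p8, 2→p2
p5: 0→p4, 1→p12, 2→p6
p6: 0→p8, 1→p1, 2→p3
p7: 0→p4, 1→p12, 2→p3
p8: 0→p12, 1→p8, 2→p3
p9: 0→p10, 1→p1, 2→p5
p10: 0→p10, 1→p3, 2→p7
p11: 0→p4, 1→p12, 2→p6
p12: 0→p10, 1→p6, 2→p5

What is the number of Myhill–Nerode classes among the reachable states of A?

7

First remove the unreachable states {p9}; 11 states remain.
Initial partition by acceptance: {p1,p3,p4,p5,p6,p7,p10,p11,p12} | {p2,p8}.
On input 0, block {p1,p3,p4,p5,p6,p7,p10,p11,p12} splits into {p1,p4,p5,p7,p10,p11,p12} and {p3,p6}.
Split {p1,p4,p5,p7,p10,p11,p12} by δ(·,1) → {p1,p5,p7,p11} and {p10,p12} and {p4}.
Refine {p1,p5,p7,p11} on symbol 0: members go to different blocks, giving {p5,p7,p11} and {p1}.
On input 1, block {p2,p8} splits into {p2} and {p8}.
Stable partition: {p5,p7,p11} | {p2} | {p3,p6} | {p10,p12} | {p4} | {p1} | {p8} — 7 equivalence classes.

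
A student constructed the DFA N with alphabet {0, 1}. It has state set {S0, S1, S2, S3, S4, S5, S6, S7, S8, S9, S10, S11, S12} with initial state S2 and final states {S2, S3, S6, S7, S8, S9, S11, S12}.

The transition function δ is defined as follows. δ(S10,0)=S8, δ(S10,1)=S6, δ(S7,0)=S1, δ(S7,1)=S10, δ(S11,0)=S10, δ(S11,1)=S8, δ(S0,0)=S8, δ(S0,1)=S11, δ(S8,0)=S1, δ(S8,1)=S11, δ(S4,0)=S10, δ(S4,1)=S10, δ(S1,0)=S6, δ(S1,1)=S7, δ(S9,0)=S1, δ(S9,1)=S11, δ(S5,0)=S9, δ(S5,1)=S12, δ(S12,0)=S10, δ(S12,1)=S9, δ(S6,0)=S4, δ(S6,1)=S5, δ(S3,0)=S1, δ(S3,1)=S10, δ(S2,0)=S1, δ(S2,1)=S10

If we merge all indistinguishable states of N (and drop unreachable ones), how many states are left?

8

Reachable states from the start: {S1,S2,S4,S5,S6,S7,S8,S9,S10,S11,S12}. Unreachable: {S0,S3} — drop them.
Start with accepting vs non-accepting: {S2,S6,S7,S8,S9,S11,S12} | {S1,S4,S5,S10}.
Split {S2,S6,S7,S8,S9,S11,S12} by δ(·,1) → {S8,S9,S11,S12} and {S2,S6,S7}.
On input 0, block {S1,S4,S5,S10} splits into {S5,S10} and {S1} and {S4}.
Split {S8,S9,S11,S12} by δ(·,0) → {S8,S9} and {S11,S12}.
Refine {S5,S10} on symbol 1: members go to different blocks, giving {S5} and {S10}.
Split {S2,S6,S7} by δ(·,0) → {S2,S7} and {S6}.
Stable partition: {S8,S9} | {S5} | {S2,S7} | {S1} | {S4} | {S11,S12} | {S10} | {S6} — 8 equivalence classes.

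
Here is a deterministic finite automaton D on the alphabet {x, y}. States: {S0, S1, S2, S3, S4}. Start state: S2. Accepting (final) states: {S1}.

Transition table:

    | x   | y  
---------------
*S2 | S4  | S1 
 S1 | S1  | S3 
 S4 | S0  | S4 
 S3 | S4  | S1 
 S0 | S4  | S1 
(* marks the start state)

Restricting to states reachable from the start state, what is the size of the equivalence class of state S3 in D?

3

Every state is reachable, so we keep all 5.
P0 = {S1} | {S0,S2,S3,S4}.
On input y, block {S0,S2,S3,S4} splits into {S0,S2,S3} and {S4}.
No further refinement is possible. Final partition (3 blocks): {S1} | {S0,S2,S3} | {S4}.
The equivalence class containing S3 is {S0,S2,S3}, of size 3.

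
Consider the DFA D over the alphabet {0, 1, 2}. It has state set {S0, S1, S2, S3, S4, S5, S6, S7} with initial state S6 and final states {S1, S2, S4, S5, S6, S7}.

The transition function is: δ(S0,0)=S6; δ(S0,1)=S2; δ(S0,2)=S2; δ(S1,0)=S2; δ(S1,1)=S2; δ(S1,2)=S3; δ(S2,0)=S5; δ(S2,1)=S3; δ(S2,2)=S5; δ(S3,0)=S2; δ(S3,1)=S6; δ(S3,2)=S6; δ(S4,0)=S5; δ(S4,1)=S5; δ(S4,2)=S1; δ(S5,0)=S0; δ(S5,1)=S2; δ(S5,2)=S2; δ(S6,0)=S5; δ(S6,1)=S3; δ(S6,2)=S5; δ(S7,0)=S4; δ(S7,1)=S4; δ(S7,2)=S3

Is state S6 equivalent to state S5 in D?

First remove the unreachable states {S1,S4,S7}; 5 states remain.
Start with accepting vs non-accepting: {S2,S5,S6} | {S0,S3}.
Split {S2,S5,S6} by δ(·,0) → {S2,S6} and {S5}.
Stable partition: {S2,S6} | {S0,S3} | {S5} — 3 equivalence classes.
S6 and S5 end up in different blocks, so they are distinguishable. For instance, the string '0' is accepted from only S6.

No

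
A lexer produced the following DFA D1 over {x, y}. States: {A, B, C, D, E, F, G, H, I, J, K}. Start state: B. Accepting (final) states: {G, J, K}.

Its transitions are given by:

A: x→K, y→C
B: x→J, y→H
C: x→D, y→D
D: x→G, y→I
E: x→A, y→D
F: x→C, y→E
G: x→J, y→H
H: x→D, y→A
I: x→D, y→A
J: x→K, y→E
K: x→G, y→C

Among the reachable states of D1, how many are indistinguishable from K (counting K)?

Reachable states from the start: {A,B,C,D,E,G,H,I,J,K}. Unreachable: {F} — drop them.
Start with accepting vs non-accepting: {G,J,K} | {A,B,C,D,E,H,I}.
On input x, block {A,B,C,D,E,H,I} splits into {C,E,H,I} and {A,B,D}.
The partition is now stable with 3 blocks: {G,J,K} | {C,E,H,I} | {A,B,D}.
State K belongs to the block {G,J,K}, which has 3 states.

3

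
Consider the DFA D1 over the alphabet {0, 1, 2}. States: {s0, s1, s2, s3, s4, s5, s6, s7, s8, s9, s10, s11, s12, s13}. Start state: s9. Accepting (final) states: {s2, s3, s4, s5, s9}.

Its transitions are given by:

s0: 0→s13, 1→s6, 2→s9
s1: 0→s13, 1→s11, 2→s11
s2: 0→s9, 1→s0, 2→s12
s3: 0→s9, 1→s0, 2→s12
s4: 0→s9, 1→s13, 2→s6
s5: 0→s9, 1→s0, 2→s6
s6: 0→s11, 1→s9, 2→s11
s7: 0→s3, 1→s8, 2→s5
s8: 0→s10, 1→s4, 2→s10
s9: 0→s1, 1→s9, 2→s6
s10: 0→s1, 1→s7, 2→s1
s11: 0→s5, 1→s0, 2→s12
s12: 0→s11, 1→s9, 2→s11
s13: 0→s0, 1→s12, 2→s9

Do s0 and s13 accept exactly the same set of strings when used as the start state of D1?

Yes

Reachable states from the start: {s0,s1,s5,s6,s9,s11,s12,s13}. Unreachable: {s2,s3,s4,s7,s8,s10} — drop them.
Initial partition by acceptance: {s5,s9} | {s0,s1,s6,s11,s12,s13}.
Split {s5,s9} by δ(·,0) → {s5} and {s9}.
Refine {s0,s1,s6,s11,s12,s13} on symbol 0: members go to different blocks, giving {s0,s1,s6,s12,s13} and {s11}.
Split {s0,s1,s6,s12,s13} by δ(·,0) → {s0,s1,s13} and {s6,s12}.
Split {s0,s1,s13} by δ(·,1) → {s0,s13} and {s1}.
The partition is now stable with 6 blocks: {s5} | {s0,s13} | {s9} | {s11} | {s6,s12} | {s1}.
s0 and s13 lie in the same block of the stable partition, so they are equivalent — no string distinguishes them.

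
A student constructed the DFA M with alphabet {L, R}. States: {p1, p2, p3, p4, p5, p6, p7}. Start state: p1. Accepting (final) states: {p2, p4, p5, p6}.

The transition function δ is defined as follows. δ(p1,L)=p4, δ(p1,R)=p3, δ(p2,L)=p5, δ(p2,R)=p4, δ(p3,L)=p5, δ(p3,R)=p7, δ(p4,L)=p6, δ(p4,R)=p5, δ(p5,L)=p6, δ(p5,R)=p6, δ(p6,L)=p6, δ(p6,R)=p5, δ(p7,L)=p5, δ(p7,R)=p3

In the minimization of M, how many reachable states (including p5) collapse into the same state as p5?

States {p2} cannot be reached from the start state, so discard them.
P0 = {p4,p5,p6} | {p1,p3,p7}.
Stable partition: {p4,p5,p6} | {p1,p3,p7} — 2 equivalence classes.
State p5 belongs to the block {p4,p5,p6}, which has 3 states.

3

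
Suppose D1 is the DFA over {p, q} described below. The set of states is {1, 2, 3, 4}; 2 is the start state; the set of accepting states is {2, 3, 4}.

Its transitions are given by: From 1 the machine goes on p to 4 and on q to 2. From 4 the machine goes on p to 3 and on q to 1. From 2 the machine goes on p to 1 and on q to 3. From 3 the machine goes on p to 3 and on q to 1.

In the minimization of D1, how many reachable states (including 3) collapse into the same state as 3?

2

All states are reachable from the start state.
Initial partition by acceptance: {2,3,4} | {1}.
On input p, block {2,3,4} splits into {3,4} and {2}.
No further refinement is possible. Final partition (3 blocks): {3,4} | {1} | {2}.
The equivalence class containing 3 is {3,4}, of size 2.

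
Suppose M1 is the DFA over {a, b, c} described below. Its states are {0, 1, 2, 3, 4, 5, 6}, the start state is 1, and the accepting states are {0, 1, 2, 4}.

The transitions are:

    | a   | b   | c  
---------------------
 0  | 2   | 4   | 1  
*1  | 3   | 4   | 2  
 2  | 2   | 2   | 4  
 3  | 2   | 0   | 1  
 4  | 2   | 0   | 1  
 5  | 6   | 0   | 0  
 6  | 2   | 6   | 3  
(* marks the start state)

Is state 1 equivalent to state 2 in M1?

Reachable states from the start: {0,1,2,3,4}. Unreachable: {5,6} — drop them.
Initial partition by acceptance: {0,1,2,4} | {3}.
Refine {0,1,2,4} on symbol a: members go to different blocks, giving {0,2,4} and {1}.
On input c, block {0,2,4} splits into {0,4} and {2}.
No further refinement is possible. Final partition (4 blocks): {0,4} | {3} | {1} | {2}.
1 and 2 end up in different blocks, so they are distinguishable. For instance, the string 'a' is accepted from only 2.

No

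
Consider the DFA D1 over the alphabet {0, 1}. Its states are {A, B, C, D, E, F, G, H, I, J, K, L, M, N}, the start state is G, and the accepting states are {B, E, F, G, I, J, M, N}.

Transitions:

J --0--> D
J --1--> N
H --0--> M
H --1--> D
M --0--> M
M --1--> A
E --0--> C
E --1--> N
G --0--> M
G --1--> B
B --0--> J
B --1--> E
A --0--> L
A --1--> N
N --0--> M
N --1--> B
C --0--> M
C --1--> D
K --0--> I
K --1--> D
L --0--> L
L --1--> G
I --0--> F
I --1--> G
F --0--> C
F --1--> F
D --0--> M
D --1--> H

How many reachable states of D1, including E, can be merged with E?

2

Reachable states from the start: {A,B,C,D,E,G,H,J,L,M,N}. Unreachable: {F,I,K} — drop them.
Initial partition by acceptance: {B,E,G,J,M,N} | {A,C,D,H,L}.
Refine {B,E,G,J,M,N} on symbol 0: members go to different blocks, giving {B,G,M,N} and {E,J}.
On input 0, block {B,G,M,N} splits into {G,M,N} and {B}.
Refine {G,M,N} on symbol 1: members go to different blocks, giving {G,N} and {M}.
Refine {A,C,D,H,L} on symbol 0: members go to different blocks, giving {C,D,H} and {A,L}.
The partition is now stable with 6 blocks: {G,N} | {C,D,H} | {E,J} | {B} | {M} | {A,L}.
The equivalence class containing E is {E,J}, of size 2.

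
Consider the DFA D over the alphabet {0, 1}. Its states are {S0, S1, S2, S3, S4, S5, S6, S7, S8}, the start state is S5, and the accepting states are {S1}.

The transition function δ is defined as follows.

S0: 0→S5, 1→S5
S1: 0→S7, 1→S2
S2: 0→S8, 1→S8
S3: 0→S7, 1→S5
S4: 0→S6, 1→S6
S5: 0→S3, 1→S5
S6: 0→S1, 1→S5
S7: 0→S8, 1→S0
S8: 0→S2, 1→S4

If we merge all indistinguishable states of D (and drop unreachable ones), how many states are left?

9

All states are reachable from the start state.
Initial partition by acceptance: {S1} | {S0,S2,S3,S4,S5,S6,S7,S8}.
On input 0, block {S0,S2,S3,S4,S5,S6,S7,S8} splits into {S0,S2,S3,S4,S5,S7,S8} and {S6}.
Split {S0,S2,S3,S4,S5,S7,S8} by δ(·,0) → {S0,S2,S3,S5,S7,S8} and {S4}.
On input 1, block {S0,S2,S3,S5,S7,S8} splits into {S0,S2,S3,S5,S7} and {S8}.
Split {S0,S2,S3,S5,S7} by δ(·,0) → {S0,S3,S5} and {S2,S7}.
On input 0, block {S0,S3,S5} splits into {S0,S5} and {S3}.
On input 0, block {S0,S5} splits into {S0} and {S5}.
Split {S2,S7} by δ(·,1) → {S2} and {S7}.
Stable partition: {S1} | {S0} | {S6} | {S4} | {S8} | {S2} | {S3} | {S5} | {S7} — 9 equivalence classes.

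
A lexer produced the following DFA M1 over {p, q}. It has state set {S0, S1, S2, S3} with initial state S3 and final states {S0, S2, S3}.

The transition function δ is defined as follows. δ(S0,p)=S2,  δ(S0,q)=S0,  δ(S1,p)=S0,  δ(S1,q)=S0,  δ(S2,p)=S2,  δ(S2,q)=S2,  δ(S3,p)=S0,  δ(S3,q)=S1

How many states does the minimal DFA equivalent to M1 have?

3

Start with accepting vs non-accepting: {S0,S2,S3} | {S1}.
On input q, block {S0,S2,S3} splits into {S0,S2} and {S3}.
The partition is now stable with 3 blocks: {S0,S2} | {S1} | {S3}.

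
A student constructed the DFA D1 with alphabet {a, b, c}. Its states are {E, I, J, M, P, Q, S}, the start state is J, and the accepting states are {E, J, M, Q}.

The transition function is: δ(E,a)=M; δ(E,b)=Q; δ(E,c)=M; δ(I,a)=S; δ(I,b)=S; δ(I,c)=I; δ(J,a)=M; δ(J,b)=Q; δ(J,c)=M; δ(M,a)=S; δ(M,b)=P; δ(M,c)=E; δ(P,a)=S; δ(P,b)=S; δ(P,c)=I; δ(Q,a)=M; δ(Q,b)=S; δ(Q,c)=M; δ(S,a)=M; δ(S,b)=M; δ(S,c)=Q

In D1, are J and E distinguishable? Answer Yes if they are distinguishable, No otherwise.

Every state is reachable, so we keep all 7.
P0 = {E,J,M,Q} | {I,P,S}.
Split {E,J,M,Q} by δ(·,a) → {E,J,Q} and {M}.
On input b, block {E,J,Q} splits into {E,J} and {Q}.
Split {I,P,S} by δ(·,a) → {I,P} and {S}.
The partition is now stable with 5 blocks: {E,J} | {I,P} | {M} | {Q} | {S}.
J and E lie in the same block of the stable partition, so they are equivalent — no string distinguishes them.

No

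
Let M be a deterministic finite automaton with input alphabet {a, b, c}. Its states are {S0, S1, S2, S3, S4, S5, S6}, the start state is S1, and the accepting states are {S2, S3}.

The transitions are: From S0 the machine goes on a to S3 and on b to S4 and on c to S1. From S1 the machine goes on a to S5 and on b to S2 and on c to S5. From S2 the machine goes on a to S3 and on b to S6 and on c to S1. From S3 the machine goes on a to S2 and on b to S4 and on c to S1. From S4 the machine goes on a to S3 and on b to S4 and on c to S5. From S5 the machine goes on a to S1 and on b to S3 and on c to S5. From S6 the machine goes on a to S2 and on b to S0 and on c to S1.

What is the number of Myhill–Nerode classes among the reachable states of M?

All states are reachable from the start state.
P0 = {S2,S3} | {S0,S1,S4,S5,S6}.
On input a, block {S0,S1,S4,S5,S6} splits into {S0,S4,S6} and {S1,S5}.
No further refinement is possible. Final partition (3 blocks): {S2,S3} | {S0,S4,S6} | {S1,S5}.

3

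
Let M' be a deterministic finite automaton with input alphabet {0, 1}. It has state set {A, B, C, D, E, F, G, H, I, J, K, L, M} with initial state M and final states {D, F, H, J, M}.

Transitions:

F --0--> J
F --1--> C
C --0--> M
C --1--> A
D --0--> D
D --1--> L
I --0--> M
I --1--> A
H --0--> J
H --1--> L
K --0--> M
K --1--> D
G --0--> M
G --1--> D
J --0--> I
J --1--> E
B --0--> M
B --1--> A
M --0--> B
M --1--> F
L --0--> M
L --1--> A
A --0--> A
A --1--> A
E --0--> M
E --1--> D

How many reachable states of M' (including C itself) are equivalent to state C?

4

Reachable states from the start: {A,B,C,D,E,F,I,J,L,M}. Unreachable: {G,H,K} — drop them.
P0 = {D,F,J,M} | {A,B,C,E,I,L}.
Refine {D,F,J,M} on symbol 0: members go to different blocks, giving {D,F} and {J,M}.
On input 0, block {D,F} splits into {D} and {F}.
Split {A,B,C,E,I,L} by δ(·,0) → {B,C,E,I,L} and {A}.
Refine {B,C,E,I,L} on symbol 1: members go to different blocks, giving {B,C,I,L} and {E}.
Split {J,M} by δ(·,1) → {J} and {M}.
Stable partition: {D} | {B,C,I,L} | {J} | {F} | {A} | {E} | {M} — 7 equivalence classes.
The equivalence class containing C is {B,C,I,L}, of size 4.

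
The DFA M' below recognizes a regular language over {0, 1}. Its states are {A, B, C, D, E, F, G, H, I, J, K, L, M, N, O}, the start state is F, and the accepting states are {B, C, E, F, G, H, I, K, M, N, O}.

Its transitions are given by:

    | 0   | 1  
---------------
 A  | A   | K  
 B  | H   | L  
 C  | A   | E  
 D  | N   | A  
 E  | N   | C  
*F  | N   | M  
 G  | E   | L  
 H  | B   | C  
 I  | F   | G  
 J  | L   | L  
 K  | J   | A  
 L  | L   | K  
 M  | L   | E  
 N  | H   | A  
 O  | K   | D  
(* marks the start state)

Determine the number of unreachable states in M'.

No path from F leads to D, G, I, O; the other 11 states are all reachable.

4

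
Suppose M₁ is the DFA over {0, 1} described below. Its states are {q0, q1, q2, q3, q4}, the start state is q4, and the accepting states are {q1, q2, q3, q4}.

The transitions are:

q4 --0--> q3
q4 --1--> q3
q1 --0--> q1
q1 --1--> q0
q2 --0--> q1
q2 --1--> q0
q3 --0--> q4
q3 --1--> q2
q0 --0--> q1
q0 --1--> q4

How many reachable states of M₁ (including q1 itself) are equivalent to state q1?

2

All states are reachable from the start state.
P0 = {q1,q2,q3,q4} | {q0}.
On input 1, block {q1,q2,q3,q4} splits into {q1,q2} and {q3,q4}.
Split {q3,q4} by δ(·,1) → {q3} and {q4}.
No further refinement is possible. Final partition (4 blocks): {q1,q2} | {q0} | {q3} | {q4}.
The equivalence class containing q1 is {q1,q2}, of size 2.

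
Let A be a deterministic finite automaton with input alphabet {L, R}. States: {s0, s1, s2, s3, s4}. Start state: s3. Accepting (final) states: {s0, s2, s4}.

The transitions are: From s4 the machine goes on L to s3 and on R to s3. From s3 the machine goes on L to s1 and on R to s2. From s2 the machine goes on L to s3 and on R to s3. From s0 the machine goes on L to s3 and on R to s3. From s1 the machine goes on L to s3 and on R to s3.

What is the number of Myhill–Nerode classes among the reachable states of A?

3

States {s0,s4} cannot be reached from the start state, so discard them.
P0 = {s2} | {s1,s3}.
Split {s1,s3} by δ(·,R) → {s1} and {s3}.
No further refinement is possible. Final partition (3 blocks): {s2} | {s1} | {s3}.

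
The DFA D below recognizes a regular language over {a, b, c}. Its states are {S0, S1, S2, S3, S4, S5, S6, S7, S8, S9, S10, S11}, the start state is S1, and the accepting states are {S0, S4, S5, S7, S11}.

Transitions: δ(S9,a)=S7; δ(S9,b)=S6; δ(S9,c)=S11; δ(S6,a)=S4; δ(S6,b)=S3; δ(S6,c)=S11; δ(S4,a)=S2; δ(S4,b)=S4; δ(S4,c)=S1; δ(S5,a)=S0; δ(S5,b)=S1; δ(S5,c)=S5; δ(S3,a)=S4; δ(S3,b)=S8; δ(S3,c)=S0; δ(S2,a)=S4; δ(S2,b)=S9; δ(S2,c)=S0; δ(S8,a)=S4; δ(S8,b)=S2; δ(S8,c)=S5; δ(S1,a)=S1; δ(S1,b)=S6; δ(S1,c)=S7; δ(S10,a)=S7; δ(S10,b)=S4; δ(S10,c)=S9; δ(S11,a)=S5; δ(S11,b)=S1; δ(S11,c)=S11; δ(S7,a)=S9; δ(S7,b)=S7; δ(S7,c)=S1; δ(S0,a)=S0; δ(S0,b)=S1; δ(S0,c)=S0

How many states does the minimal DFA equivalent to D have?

First remove the unreachable states {S10}; 11 states remain.
Start with accepting vs non-accepting: {S0,S4,S5,S7,S11} | {S1,S2,S3,S6,S8,S9}.
On input a, block {S0,S4,S5,S7,S11} splits into {S0,S5,S11} and {S4,S7}.
On input a, block {S1,S2,S3,S6,S8,S9} splits into {S2,S3,S6,S8,S9} and {S1}.
The partition is now stable with 4 blocks: {S0,S5,S11} | {S2,S3,S6,S8,S9} | {S4,S7} | {S1}.

4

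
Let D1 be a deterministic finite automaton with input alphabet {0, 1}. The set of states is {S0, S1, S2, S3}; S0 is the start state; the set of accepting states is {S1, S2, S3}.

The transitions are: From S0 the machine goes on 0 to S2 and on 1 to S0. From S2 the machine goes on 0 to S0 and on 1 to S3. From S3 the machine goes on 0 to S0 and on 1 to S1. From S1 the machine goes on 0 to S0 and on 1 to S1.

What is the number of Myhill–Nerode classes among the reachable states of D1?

All states are reachable from the start state.
Start with accepting vs non-accepting: {S1,S2,S3} | {S0}.
No further refinement is possible. Final partition (2 blocks): {S1,S2,S3} | {S0}.

2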